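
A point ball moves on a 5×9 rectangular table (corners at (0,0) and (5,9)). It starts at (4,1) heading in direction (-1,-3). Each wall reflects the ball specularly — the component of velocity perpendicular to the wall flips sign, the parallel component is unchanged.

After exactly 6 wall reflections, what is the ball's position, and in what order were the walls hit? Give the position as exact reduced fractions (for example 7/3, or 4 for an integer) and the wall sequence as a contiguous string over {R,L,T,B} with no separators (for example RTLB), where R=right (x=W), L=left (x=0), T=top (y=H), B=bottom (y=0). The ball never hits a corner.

1. t=1/3 → B at (11/3,0); v=(-1,3)
2. t=3 → T at (2/3,9); v=(-1,-3)
3. t=2/3 → L at (0,7); v=(1,-3)
4. t=7/3 → B at (7/3,0); v=(1,3)
5. t=8/3 → R at (5,8); v=(-1,3)
6. t=1/3 → T at (14/3,9); v=(-1,-3)

Final position: (14/3,9)
Wall sequence: BTLBRT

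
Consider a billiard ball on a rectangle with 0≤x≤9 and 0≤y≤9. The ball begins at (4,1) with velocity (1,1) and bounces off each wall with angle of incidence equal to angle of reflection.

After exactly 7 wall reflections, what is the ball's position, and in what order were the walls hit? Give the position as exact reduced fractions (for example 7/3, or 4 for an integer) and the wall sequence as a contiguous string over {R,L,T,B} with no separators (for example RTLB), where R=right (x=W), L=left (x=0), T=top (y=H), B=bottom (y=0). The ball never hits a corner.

Final position: (0,3)
Wall sequence: RTLBRTL

1. t=5 → R at (9,6); v=(-1,1)
2. t=3 → T at (6,9); v=(-1,-1)
3. t=6 → L at (0,3); v=(1,-1)
4. t=3 → B at (3,0); v=(1,1)
5. t=6 → R at (9,6); v=(-1,1)
6. t=3 → T at (6,9); v=(-1,-1)
7. t=6 → L at (0,3); v=(1,-1)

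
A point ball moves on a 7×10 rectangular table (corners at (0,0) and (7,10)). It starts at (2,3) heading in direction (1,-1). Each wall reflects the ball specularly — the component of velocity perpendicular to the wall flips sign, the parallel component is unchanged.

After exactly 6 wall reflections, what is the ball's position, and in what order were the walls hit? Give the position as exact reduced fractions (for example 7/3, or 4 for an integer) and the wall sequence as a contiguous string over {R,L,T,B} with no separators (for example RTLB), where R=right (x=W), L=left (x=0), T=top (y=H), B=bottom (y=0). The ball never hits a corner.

1. t=3 → B at (5,0); v=(1,1)
2. t=2 → R at (7,2); v=(-1,1)
3. t=7 → L at (0,9); v=(1,1)
4. t=1 → T at (1,10); v=(1,-1)
5. t=6 → R at (7,4); v=(-1,-1)
6. t=4 → B at (3,0); v=(-1,1)

Final position: (3,0)
Wall sequence: BRLTRB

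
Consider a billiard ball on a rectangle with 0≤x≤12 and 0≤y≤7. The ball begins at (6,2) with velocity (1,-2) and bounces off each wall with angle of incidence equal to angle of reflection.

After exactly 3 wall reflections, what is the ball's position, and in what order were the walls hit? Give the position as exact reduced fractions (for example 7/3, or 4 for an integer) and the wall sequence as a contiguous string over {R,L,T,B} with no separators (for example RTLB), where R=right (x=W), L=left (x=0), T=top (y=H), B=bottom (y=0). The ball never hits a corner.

1. t=1 → B at (7,0); v=(1,2)
2. t=7/2 → T at (21/2,7); v=(1,-2)
3. t=3/2 → R at (12,4); v=(-1,-2)

Final position: (12,4)
Wall sequence: BTR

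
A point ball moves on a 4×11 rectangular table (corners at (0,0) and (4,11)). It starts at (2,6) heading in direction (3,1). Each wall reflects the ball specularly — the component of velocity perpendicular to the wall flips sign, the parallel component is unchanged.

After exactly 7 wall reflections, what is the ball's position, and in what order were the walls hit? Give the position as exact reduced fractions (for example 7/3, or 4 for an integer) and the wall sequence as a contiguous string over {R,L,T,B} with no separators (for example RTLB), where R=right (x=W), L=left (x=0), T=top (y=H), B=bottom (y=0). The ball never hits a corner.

1. t=2/3 → R at (4,20/3); v=(-3,1)
2. t=4/3 → L at (0,8); v=(3,1)
3. t=4/3 → R at (4,28/3); v=(-3,1)
4. t=4/3 → L at (0,32/3); v=(3,1)
5. t=1/3 → T at (1,11); v=(3,-1)
6. t=1 → R at (4,10); v=(-3,-1)
7. t=4/3 → L at (0,26/3); v=(3,-1)

Final position: (0,26/3)
Wall sequence: RLRLTRL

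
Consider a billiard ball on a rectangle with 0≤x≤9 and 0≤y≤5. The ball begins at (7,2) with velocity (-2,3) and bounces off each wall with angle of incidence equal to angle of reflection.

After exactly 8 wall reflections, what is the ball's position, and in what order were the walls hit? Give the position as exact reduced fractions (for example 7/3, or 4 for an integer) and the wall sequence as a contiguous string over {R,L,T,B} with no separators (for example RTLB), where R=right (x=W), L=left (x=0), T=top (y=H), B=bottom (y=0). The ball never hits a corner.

Final position: (19/3,0)
Wall sequence: TBLTBTRB

1. t=1 → T at (5,5); v=(-2,-3)
2. t=5/3 → B at (5/3,0); v=(-2,3)
3. t=5/6 → L at (0,5/2); v=(2,3)
4. t=5/6 → T at (5/3,5); v=(2,-3)
5. t=5/3 → B at (5,0); v=(2,3)
6. t=5/3 → T at (25/3,5); v=(2,-3)
7. t=1/3 → R at (9,4); v=(-2,-3)
8. t=4/3 → B at (19/3,0); v=(-2,3)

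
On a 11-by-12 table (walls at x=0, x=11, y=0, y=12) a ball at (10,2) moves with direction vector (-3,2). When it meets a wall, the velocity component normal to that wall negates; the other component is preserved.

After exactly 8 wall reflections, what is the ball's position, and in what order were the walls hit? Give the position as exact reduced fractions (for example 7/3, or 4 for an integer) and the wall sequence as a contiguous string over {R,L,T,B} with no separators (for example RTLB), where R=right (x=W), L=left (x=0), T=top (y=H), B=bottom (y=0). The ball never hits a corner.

Final position: (0,10)
Wall sequence: LTRLBRTL

1. t=10/3 → L at (0,26/3); v=(3,2)
2. t=5/3 → T at (5,12); v=(3,-2)
3. t=2 → R at (11,8); v=(-3,-2)
4. t=11/3 → L at (0,2/3); v=(3,-2)
5. t=1/3 → B at (1,0); v=(3,2)
6. t=10/3 → R at (11,20/3); v=(-3,2)
7. t=8/3 → T at (3,12); v=(-3,-2)
8. t=1 → L at (0,10); v=(3,-2)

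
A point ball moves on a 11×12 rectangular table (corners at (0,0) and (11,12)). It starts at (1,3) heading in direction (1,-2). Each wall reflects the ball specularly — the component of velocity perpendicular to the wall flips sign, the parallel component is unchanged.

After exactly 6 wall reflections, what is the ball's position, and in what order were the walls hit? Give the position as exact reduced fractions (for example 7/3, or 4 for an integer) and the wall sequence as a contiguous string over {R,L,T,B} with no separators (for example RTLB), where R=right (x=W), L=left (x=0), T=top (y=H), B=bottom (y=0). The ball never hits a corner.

1. t=3/2 → B at (5/2,0); v=(1,2)
2. t=6 → T at (17/2,12); v=(1,-2)
3. t=5/2 → R at (11,7); v=(-1,-2)
4. t=7/2 → B at (15/2,0); v=(-1,2)
5. t=6 → T at (3/2,12); v=(-1,-2)
6. t=3/2 → L at (0,9); v=(1,-2)

Final position: (0,9)
Wall sequence: BTRBTL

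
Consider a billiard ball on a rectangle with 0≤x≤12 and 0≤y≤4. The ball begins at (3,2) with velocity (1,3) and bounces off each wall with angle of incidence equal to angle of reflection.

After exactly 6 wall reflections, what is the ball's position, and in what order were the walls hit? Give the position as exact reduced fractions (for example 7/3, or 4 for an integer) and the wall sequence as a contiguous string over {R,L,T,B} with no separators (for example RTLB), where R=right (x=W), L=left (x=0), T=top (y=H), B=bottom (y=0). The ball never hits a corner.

Final position: (31/3,0)
Wall sequence: TBTBTB

1. t=2/3 → T at (11/3,4); v=(1,-3)
2. t=4/3 → B at (5,0); v=(1,3)
3. t=4/3 → T at (19/3,4); v=(1,-3)
4. t=4/3 → B at (23/3,0); v=(1,3)
5. t=4/3 → T at (9,4); v=(1,-3)
6. t=4/3 → B at (31/3,0); v=(1,3)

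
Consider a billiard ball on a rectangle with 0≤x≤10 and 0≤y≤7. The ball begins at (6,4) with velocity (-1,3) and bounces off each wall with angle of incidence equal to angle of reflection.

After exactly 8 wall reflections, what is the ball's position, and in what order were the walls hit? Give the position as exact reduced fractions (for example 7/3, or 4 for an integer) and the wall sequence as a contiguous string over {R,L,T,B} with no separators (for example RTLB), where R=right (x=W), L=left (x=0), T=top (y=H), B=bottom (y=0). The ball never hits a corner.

Final position: (9,7)
Wall sequence: TBTLBTBT

1. t=1 → T at (5,7); v=(-1,-3)
2. t=7/3 → B at (8/3,0); v=(-1,3)
3. t=7/3 → T at (1/3,7); v=(-1,-3)
4. t=1/3 → L at (0,6); v=(1,-3)
5. t=2 → B at (2,0); v=(1,3)
6. t=7/3 → T at (13/3,7); v=(1,-3)
7. t=7/3 → B at (20/3,0); v=(1,3)
8. t=7/3 → T at (9,7); v=(1,-3)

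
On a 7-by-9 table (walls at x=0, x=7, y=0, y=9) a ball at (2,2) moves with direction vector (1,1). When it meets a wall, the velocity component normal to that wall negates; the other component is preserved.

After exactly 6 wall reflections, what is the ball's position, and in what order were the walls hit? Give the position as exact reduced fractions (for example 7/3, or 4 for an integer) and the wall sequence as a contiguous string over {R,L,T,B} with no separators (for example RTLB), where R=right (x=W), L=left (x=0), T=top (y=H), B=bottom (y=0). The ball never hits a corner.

1. t=5 → R at (7,7); v=(-1,1)
2. t=2 → T at (5,9); v=(-1,-1)
3. t=5 → L at (0,4); v=(1,-1)
4. t=4 → B at (4,0); v=(1,1)
5. t=3 → R at (7,3); v=(-1,1)
6. t=6 → T at (1,9); v=(-1,-1)

Final position: (1,9)
Wall sequence: RTLBRT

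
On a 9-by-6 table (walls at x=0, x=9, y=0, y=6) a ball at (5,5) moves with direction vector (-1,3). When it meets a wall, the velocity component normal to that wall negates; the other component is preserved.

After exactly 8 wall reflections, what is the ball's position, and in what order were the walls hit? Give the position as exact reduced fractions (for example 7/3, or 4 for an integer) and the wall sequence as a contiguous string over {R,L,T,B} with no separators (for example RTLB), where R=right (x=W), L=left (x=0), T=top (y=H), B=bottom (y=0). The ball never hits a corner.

1. t=1/3 → T at (14/3,6); v=(-1,-3)
2. t=2 → B at (8/3,0); v=(-1,3)
3. t=2 → T at (2/3,6); v=(-1,-3)
4. t=2/3 → L at (0,4); v=(1,-3)
5. t=4/3 → B at (4/3,0); v=(1,3)
6. t=2 → T at (10/3,6); v=(1,-3)
7. t=2 → B at (16/3,0); v=(1,3)
8. t=2 → T at (22/3,6); v=(1,-3)

Final position: (22/3,6)
Wall sequence: TBTLBTBT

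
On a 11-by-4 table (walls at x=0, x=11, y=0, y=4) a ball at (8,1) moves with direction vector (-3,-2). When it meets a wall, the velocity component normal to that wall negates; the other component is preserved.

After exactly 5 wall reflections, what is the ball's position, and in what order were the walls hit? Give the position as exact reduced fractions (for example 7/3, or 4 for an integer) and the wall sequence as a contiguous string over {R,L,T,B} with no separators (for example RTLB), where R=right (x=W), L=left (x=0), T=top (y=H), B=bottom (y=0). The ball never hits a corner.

Final position: (11,11/3)
Wall sequence: BTLBR

1. t=1/2 → B at (13/2,0); v=(-3,2)
2. t=2 → T at (1/2,4); v=(-3,-2)
3. t=1/6 → L at (0,11/3); v=(3,-2)
4. t=11/6 → B at (11/2,0); v=(3,2)
5. t=11/6 → R at (11,11/3); v=(-3,2)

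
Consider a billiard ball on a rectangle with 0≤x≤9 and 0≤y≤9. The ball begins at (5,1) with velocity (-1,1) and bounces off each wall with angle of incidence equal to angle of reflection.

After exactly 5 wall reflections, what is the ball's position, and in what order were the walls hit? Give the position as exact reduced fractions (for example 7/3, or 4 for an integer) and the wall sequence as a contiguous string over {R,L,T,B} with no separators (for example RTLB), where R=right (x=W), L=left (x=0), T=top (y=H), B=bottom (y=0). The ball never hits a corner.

1. t=5 → L at (0,6); v=(1,1)
2. t=3 → T at (3,9); v=(1,-1)
3. t=6 → R at (9,3); v=(-1,-1)
4. t=3 → B at (6,0); v=(-1,1)
5. t=6 → L at (0,6); v=(1,1)

Final position: (0,6)
Wall sequence: LTRBL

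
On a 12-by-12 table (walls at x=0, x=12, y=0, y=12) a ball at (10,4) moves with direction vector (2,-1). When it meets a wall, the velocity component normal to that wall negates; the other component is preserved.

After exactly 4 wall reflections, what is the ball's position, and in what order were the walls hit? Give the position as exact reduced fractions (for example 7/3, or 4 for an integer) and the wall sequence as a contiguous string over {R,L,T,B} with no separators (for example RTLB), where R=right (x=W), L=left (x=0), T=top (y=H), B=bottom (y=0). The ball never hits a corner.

1. t=1 → R at (12,3); v=(-2,-1)
2. t=3 → B at (6,0); v=(-2,1)
3. t=3 → L at (0,3); v=(2,1)
4. t=6 → R at (12,9); v=(-2,1)

Final position: (12,9)
Wall sequence: RBLR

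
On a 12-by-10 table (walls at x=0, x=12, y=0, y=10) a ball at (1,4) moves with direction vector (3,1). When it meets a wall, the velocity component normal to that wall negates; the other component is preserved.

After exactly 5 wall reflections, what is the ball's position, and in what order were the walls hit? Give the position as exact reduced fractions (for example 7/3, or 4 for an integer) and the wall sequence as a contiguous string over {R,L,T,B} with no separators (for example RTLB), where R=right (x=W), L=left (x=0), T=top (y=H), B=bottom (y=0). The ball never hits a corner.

1. t=11/3 → R at (12,23/3); v=(-3,1)
2. t=7/3 → T at (5,10); v=(-3,-1)
3. t=5/3 → L at (0,25/3); v=(3,-1)
4. t=4 → R at (12,13/3); v=(-3,-1)
5. t=4 → L at (0,1/3); v=(3,-1)

Final position: (0,1/3)
Wall sequence: RTLRL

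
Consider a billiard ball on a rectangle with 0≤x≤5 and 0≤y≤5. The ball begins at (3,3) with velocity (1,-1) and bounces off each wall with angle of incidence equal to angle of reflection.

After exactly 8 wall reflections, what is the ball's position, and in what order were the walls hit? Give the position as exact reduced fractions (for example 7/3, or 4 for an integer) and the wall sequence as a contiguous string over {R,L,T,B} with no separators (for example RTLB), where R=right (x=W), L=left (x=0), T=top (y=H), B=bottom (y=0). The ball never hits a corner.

1. t=2 → R at (5,1); v=(-1,-1)
2. t=1 → B at (4,0); v=(-1,1)
3. t=4 → L at (0,4); v=(1,1)
4. t=1 → T at (1,5); v=(1,-1)
5. t=4 → R at (5,1); v=(-1,-1)
6. t=1 → B at (4,0); v=(-1,1)
7. t=4 → L at (0,4); v=(1,1)
8. t=1 → T at (1,5); v=(1,-1)

Final position: (1,5)
Wall sequence: RBLTRBLT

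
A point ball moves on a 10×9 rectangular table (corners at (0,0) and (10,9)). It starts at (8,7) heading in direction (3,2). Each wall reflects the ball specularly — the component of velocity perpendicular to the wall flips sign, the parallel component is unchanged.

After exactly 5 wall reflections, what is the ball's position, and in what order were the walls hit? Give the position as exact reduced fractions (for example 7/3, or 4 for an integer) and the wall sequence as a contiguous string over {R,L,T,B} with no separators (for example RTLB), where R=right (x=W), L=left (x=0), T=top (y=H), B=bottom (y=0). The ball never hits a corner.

Final position: (10,11/3)
Wall sequence: RTLBR

1. t=2/3 → R at (10,25/3); v=(-3,2)
2. t=1/3 → T at (9,9); v=(-3,-2)
3. t=3 → L at (0,3); v=(3,-2)
4. t=3/2 → B at (9/2,0); v=(3,2)
5. t=11/6 → R at (10,11/3); v=(-3,2)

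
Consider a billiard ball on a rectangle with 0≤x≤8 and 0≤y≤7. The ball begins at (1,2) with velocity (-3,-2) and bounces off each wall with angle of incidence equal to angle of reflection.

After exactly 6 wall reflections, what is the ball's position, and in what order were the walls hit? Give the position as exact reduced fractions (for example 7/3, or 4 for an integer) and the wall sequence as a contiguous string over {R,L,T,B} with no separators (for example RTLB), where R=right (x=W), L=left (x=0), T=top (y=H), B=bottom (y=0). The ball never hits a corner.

Final position: (7,0)
Wall sequence: LBRTLB

1. t=1/3 → L at (0,4/3); v=(3,-2)
2. t=2/3 → B at (2,0); v=(3,2)
3. t=2 → R at (8,4); v=(-3,2)
4. t=3/2 → T at (7/2,7); v=(-3,-2)
5. t=7/6 → L at (0,14/3); v=(3,-2)
6. t=7/3 → B at (7,0); v=(3,2)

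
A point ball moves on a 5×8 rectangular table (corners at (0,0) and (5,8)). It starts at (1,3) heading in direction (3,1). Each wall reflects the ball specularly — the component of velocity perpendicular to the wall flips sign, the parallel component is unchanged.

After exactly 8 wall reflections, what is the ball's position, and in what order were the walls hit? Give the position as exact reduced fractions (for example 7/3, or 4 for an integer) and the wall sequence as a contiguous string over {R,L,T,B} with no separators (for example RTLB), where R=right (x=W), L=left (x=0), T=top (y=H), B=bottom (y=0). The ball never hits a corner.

1. t=4/3 → R at (5,13/3); v=(-3,1)
2. t=5/3 → L at (0,6); v=(3,1)
3. t=5/3 → R at (5,23/3); v=(-3,1)
4. t=1/3 → T at (4,8); v=(-3,-1)
5. t=4/3 → L at (0,20/3); v=(3,-1)
6. t=5/3 → R at (5,5); v=(-3,-1)
7. t=5/3 → L at (0,10/3); v=(3,-1)
8. t=5/3 → R at (5,5/3); v=(-3,-1)

Final position: (5,5/3)
Wall sequence: RLRTLRLR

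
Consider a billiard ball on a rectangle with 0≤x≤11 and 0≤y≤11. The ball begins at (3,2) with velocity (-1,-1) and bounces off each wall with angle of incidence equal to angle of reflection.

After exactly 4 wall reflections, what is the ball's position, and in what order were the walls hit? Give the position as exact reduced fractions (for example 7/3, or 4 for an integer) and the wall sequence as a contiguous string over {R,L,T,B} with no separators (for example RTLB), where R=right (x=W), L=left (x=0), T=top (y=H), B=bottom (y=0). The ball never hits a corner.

1. t=2 → B at (1,0); v=(-1,1)
2. t=1 → L at (0,1); v=(1,1)
3. t=10 → T at (10,11); v=(1,-1)
4. t=1 → R at (11,10); v=(-1,-1)

Final position: (11,10)
Wall sequence: BLTR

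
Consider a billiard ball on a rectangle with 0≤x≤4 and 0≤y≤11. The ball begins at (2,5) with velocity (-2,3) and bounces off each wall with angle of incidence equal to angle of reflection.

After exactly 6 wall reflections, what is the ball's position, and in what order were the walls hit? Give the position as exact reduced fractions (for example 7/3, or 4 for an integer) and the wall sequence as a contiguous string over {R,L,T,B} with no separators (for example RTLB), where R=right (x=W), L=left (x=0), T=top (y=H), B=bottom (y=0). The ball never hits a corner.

Final position: (4,4)
Wall sequence: LTRLBR

1. t=1 → L at (0,8); v=(2,3)
2. t=1 → T at (2,11); v=(2,-3)
3. t=1 → R at (4,8); v=(-2,-3)
4. t=2 → L at (0,2); v=(2,-3)
5. t=2/3 → B at (4/3,0); v=(2,3)
6. t=4/3 → R at (4,4); v=(-2,3)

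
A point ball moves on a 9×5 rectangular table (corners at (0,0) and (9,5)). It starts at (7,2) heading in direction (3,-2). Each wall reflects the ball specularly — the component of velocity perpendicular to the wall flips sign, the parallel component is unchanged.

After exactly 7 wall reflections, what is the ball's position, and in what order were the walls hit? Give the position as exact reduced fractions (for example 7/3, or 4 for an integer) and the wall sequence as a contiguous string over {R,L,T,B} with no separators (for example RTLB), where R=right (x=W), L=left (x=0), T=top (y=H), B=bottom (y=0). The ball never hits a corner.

Final position: (7/2,5)
Wall sequence: RBTLBRT

1. t=2/3 → R at (9,2/3); v=(-3,-2)
2. t=1/3 → B at (8,0); v=(-3,2)
3. t=5/2 → T at (1/2,5); v=(-3,-2)
4. t=1/6 → L at (0,14/3); v=(3,-2)
5. t=7/3 → B at (7,0); v=(3,2)
6. t=2/3 → R at (9,4/3); v=(-3,2)
7. t=11/6 → T at (7/2,5); v=(-3,-2)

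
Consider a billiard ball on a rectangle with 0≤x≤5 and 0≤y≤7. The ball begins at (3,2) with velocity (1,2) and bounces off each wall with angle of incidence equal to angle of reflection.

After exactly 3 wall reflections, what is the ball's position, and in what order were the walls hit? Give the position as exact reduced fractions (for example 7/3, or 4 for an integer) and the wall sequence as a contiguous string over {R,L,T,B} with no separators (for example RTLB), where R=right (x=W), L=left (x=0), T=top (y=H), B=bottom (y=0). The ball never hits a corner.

Final position: (1,0)
Wall sequence: RTB

1. t=2 → R at (5,6); v=(-1,2)
2. t=1/2 → T at (9/2,7); v=(-1,-2)
3. t=7/2 → B at (1,0); v=(-1,2)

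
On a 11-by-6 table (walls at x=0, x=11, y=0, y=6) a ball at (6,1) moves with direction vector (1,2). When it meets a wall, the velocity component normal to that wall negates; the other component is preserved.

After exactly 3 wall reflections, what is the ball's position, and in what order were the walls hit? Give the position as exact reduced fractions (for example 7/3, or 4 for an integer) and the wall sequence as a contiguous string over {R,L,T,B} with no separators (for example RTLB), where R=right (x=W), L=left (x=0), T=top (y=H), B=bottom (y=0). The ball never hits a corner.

1. t=5/2 → T at (17/2,6); v=(1,-2)
2. t=5/2 → R at (11,1); v=(-1,-2)
3. t=1/2 → B at (21/2,0); v=(-1,2)

Final position: (21/2,0)
Wall sequence: TRB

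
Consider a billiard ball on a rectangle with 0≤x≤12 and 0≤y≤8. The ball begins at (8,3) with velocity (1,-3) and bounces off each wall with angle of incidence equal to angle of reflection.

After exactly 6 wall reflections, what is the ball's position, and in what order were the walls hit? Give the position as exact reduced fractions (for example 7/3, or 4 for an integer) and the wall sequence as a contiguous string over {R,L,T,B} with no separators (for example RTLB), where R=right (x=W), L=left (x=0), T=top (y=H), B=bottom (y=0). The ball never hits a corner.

1. t=1 → B at (9,0); v=(1,3)
2. t=8/3 → T at (35/3,8); v=(1,-3)
3. t=1/3 → R at (12,7); v=(-1,-3)
4. t=7/3 → B at (29/3,0); v=(-1,3)
5. t=8/3 → T at (7,8); v=(-1,-3)
6. t=8/3 → B at (13/3,0); v=(-1,3)

Final position: (13/3,0)
Wall sequence: BTRBTB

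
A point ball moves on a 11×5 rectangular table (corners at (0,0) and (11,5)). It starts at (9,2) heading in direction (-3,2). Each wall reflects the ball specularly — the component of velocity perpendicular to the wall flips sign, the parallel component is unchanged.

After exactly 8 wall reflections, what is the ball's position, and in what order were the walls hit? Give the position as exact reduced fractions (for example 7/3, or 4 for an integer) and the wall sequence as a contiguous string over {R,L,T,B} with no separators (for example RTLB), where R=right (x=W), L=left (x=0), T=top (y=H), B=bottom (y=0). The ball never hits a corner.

Final position: (7/2,5)
Wall sequence: TLBTRBLT

1. t=3/2 → T at (9/2,5); v=(-3,-2)
2. t=3/2 → L at (0,2); v=(3,-2)
3. t=1 → B at (3,0); v=(3,2)
4. t=5/2 → T at (21/2,5); v=(3,-2)
5. t=1/6 → R at (11,14/3); v=(-3,-2)
6. t=7/3 → B at (4,0); v=(-3,2)
7. t=4/3 → L at (0,8/3); v=(3,2)
8. t=7/6 → T at (7/2,5); v=(3,-2)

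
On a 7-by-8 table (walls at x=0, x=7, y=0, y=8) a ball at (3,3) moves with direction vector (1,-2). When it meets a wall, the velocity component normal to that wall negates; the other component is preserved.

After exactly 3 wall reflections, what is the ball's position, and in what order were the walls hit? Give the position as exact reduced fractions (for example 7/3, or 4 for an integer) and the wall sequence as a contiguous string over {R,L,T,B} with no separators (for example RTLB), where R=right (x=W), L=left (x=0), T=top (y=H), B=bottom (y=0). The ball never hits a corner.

1. t=3/2 → B at (9/2,0); v=(1,2)
2. t=5/2 → R at (7,5); v=(-1,2)
3. t=3/2 → T at (11/2,8); v=(-1,-2)

Final position: (11/2,8)
Wall sequence: BRT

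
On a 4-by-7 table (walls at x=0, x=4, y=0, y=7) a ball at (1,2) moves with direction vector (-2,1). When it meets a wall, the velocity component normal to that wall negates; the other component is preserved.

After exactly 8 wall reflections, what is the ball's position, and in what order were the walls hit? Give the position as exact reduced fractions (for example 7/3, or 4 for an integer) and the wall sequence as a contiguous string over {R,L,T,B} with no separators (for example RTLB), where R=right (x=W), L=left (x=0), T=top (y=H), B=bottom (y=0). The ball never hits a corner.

1. t=1/2 → L at (0,5/2); v=(2,1)
2. t=2 → R at (4,9/2); v=(-2,1)
3. t=2 → L at (0,13/2); v=(2,1)
4. t=1/2 → T at (1,7); v=(2,-1)
5. t=3/2 → R at (4,11/2); v=(-2,-1)
6. t=2 → L at (0,7/2); v=(2,-1)
7. t=2 → R at (4,3/2); v=(-2,-1)
8. t=3/2 → B at (1,0); v=(-2,1)

Final position: (1,0)
Wall sequence: LRLTRLRB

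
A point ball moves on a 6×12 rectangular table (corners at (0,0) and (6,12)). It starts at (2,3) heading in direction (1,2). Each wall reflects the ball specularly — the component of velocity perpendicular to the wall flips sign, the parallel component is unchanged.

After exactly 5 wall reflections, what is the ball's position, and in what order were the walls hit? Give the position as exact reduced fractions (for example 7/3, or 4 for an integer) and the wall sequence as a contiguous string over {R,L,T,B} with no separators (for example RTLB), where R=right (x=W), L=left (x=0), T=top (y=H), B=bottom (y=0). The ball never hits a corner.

1. t=4 → R at (6,11); v=(-1,2)
2. t=1/2 → T at (11/2,12); v=(-1,-2)
3. t=11/2 → L at (0,1); v=(1,-2)
4. t=1/2 → B at (1/2,0); v=(1,2)
5. t=11/2 → R at (6,11); v=(-1,2)

Final position: (6,11)
Wall sequence: RTLBR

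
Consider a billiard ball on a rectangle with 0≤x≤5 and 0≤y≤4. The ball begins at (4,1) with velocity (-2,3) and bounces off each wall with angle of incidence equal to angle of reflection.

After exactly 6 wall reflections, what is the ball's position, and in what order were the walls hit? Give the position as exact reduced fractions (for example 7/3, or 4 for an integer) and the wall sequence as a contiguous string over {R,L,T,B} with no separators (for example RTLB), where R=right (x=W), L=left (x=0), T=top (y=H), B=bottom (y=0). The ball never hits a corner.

Final position: (4,0)
Wall sequence: TLBTRB

1. t=1 → T at (2,4); v=(-2,-3)
2. t=1 → L at (0,1); v=(2,-3)
3. t=1/3 → B at (2/3,0); v=(2,3)
4. t=4/3 → T at (10/3,4); v=(2,-3)
5. t=5/6 → R at (5,3/2); v=(-2,-3)
6. t=1/2 → B at (4,0); v=(-2,3)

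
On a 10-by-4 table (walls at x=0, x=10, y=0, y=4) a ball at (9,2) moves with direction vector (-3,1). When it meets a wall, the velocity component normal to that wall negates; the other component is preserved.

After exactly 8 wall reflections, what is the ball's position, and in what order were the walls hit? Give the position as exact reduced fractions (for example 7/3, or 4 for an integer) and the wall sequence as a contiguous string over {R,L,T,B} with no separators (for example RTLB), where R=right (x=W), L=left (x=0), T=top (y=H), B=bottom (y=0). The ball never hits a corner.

Final position: (7,0)
Wall sequence: TLBRLTRB

1. t=2 → T at (3,4); v=(-3,-1)
2. t=1 → L at (0,3); v=(3,-1)
3. t=3 → B at (9,0); v=(3,1)
4. t=1/3 → R at (10,1/3); v=(-3,1)
5. t=10/3 → L at (0,11/3); v=(3,1)
6. t=1/3 → T at (1,4); v=(3,-1)
7. t=3 → R at (10,1); v=(-3,-1)
8. t=1 → B at (7,0); v=(-3,1)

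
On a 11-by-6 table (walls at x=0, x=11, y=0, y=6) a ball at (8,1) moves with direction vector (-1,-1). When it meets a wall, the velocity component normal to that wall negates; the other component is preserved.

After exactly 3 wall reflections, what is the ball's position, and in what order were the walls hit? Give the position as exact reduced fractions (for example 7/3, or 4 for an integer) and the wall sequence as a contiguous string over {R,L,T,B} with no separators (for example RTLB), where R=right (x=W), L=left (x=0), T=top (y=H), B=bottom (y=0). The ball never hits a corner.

Final position: (0,5)
Wall sequence: BTL

1. t=1 → B at (7,0); v=(-1,1)
2. t=6 → T at (1,6); v=(-1,-1)
3. t=1 → L at (0,5); v=(1,-1)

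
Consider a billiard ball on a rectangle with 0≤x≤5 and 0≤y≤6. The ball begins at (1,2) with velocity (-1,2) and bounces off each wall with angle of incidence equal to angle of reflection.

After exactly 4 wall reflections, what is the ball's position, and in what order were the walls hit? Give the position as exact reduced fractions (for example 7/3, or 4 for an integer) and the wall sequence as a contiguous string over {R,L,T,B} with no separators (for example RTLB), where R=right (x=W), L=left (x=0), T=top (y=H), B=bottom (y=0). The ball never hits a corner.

Final position: (5,2)
Wall sequence: LTBR

1. t=1 → L at (0,4); v=(1,2)
2. t=1 → T at (1,6); v=(1,-2)
3. t=3 → B at (4,0); v=(1,2)
4. t=1 → R at (5,2); v=(-1,2)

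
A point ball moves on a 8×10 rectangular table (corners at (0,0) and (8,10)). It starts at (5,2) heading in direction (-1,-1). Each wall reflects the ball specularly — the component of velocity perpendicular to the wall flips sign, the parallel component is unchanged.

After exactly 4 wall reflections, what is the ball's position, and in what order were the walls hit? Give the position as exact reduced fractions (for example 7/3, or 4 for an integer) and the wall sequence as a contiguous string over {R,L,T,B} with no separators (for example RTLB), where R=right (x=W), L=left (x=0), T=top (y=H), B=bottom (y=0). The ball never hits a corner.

1. t=2 → B at (3,0); v=(-1,1)
2. t=3 → L at (0,3); v=(1,1)
3. t=7 → T at (7,10); v=(1,-1)
4. t=1 → R at (8,9); v=(-1,-1)

Final position: (8,9)
Wall sequence: BLTR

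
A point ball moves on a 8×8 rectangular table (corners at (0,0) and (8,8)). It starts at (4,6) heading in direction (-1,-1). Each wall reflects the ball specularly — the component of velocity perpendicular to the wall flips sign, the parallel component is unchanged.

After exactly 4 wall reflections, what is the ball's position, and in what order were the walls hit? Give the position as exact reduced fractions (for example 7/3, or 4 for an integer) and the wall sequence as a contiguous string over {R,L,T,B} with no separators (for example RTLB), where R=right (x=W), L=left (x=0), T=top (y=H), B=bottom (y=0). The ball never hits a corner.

Final position: (6,8)
Wall sequence: LBRT

1. t=4 → L at (0,2); v=(1,-1)
2. t=2 → B at (2,0); v=(1,1)
3. t=6 → R at (8,6); v=(-1,1)
4. t=2 → T at (6,8); v=(-1,-1)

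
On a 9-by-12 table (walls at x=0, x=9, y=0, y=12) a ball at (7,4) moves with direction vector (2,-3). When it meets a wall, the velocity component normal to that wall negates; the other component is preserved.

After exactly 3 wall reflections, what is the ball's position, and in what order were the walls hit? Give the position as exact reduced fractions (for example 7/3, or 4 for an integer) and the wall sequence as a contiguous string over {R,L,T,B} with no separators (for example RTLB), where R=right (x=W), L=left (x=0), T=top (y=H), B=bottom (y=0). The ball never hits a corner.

Final position: (1/3,12)
Wall sequence: RBT

1. t=1 → R at (9,1); v=(-2,-3)
2. t=1/3 → B at (25/3,0); v=(-2,3)
3. t=4 → T at (1/3,12); v=(-2,-3)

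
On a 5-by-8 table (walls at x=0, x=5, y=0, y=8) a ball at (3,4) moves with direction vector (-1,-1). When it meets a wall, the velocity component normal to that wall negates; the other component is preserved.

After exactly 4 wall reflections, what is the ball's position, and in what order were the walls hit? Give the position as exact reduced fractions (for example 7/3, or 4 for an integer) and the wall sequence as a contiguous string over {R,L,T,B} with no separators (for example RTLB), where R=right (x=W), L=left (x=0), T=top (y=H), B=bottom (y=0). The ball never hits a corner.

1. t=3 → L at (0,1); v=(1,-1)
2. t=1 → B at (1,0); v=(1,1)
3. t=4 → R at (5,4); v=(-1,1)
4. t=4 → T at (1,8); v=(-1,-1)

Final position: (1,8)
Wall sequence: LBRT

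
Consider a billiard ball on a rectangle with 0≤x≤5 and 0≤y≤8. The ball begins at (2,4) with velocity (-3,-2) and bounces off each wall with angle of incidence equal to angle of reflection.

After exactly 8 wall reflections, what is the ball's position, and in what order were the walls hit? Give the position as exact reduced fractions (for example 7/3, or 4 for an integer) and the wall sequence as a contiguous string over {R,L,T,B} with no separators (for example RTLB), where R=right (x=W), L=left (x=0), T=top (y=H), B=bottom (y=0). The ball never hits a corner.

1. t=2/3 → L at (0,8/3); v=(3,-2)
2. t=4/3 → B at (4,0); v=(3,2)
3. t=1/3 → R at (5,2/3); v=(-3,2)
4. t=5/3 → L at (0,4); v=(3,2)
5. t=5/3 → R at (5,22/3); v=(-3,2)
6. t=1/3 → T at (4,8); v=(-3,-2)
7. t=4/3 → L at (0,16/3); v=(3,-2)
8. t=5/3 → R at (5,2); v=(-3,-2)

Final position: (5,2)
Wall sequence: LBRLRTLR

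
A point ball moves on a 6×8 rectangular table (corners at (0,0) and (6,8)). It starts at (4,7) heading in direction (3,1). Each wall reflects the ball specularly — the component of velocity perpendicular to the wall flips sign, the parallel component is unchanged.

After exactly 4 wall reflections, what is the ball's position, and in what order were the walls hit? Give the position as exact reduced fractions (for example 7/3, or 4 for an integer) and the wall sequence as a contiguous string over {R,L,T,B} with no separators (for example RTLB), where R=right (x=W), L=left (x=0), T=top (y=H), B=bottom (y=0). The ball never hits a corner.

Final position: (6,13/3)
Wall sequence: RTLR

1. t=2/3 → R at (6,23/3); v=(-3,1)
2. t=1/3 → T at (5,8); v=(-3,-1)
3. t=5/3 → L at (0,19/3); v=(3,-1)
4. t=2 → R at (6,13/3); v=(-3,-1)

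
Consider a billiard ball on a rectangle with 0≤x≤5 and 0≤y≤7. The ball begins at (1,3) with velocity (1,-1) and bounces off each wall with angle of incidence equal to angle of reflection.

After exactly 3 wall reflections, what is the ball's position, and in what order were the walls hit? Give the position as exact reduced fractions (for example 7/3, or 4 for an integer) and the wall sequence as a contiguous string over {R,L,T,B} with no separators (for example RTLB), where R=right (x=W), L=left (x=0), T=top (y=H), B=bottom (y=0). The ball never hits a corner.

1. t=3 → B at (4,0); v=(1,1)
2. t=1 → R at (5,1); v=(-1,1)
3. t=5 → L at (0,6); v=(1,1)

Final position: (0,6)
Wall sequence: BRL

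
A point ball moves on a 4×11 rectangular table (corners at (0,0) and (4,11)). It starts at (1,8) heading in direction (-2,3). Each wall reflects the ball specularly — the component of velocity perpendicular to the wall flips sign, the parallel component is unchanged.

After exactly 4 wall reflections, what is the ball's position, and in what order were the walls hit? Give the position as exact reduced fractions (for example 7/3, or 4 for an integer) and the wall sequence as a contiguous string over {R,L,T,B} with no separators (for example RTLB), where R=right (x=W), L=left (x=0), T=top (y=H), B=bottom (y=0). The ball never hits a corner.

1. t=1/2 → L at (0,19/2); v=(2,3)
2. t=1/2 → T at (1,11); v=(2,-3)
3. t=3/2 → R at (4,13/2); v=(-2,-3)
4. t=2 → L at (0,1/2); v=(2,-3)

Final position: (0,1/2)
Wall sequence: LTRL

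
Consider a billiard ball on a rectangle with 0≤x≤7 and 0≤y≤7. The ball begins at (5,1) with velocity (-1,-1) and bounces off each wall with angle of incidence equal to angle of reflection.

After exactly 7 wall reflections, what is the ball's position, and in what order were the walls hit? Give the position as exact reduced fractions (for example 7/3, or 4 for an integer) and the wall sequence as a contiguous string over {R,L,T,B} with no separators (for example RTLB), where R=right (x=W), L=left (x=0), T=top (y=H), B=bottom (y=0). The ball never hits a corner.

Final position: (3,7)
Wall sequence: BLTRBLT

1. t=1 → B at (4,0); v=(-1,1)
2. t=4 → L at (0,4); v=(1,1)
3. t=3 → T at (3,7); v=(1,-1)
4. t=4 → R at (7,3); v=(-1,-1)
5. t=3 → B at (4,0); v=(-1,1)
6. t=4 → L at (0,4); v=(1,1)
7. t=3 → T at (3,7); v=(1,-1)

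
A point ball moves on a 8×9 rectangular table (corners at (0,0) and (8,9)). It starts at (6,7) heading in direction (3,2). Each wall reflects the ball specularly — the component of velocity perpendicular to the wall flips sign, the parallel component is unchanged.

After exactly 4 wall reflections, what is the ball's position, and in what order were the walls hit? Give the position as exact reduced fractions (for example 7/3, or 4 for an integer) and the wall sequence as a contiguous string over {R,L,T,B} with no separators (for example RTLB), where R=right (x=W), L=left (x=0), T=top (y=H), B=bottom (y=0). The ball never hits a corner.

1. t=2/3 → R at (8,25/3); v=(-3,2)
2. t=1/3 → T at (7,9); v=(-3,-2)
3. t=7/3 → L at (0,13/3); v=(3,-2)
4. t=13/6 → B at (13/2,0); v=(3,2)

Final position: (13/2,0)
Wall sequence: RTLB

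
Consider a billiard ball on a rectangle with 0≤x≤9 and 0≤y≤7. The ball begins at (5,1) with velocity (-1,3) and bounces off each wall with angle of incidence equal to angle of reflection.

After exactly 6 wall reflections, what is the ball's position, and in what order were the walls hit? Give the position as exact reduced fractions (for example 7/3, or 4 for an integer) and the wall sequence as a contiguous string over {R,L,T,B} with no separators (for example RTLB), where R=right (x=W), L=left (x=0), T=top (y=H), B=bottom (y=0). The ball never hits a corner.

Final position: (19/3,7)
Wall sequence: TBLTBT

1. t=2 → T at (3,7); v=(-1,-3)
2. t=7/3 → B at (2/3,0); v=(-1,3)
3. t=2/3 → L at (0,2); v=(1,3)
4. t=5/3 → T at (5/3,7); v=(1,-3)
5. t=7/3 → B at (4,0); v=(1,3)
6. t=7/3 → T at (19/3,7); v=(1,-3)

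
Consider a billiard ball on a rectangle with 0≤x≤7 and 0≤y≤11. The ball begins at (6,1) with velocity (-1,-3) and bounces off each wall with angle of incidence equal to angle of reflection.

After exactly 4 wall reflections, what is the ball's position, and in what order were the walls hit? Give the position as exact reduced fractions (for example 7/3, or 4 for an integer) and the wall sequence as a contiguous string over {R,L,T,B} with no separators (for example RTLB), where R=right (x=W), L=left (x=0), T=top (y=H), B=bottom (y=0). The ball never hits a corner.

1. t=1/3 → B at (17/3,0); v=(-1,3)
2. t=11/3 → T at (2,11); v=(-1,-3)
3. t=2 → L at (0,5); v=(1,-3)
4. t=5/3 → B at (5/3,0); v=(1,3)

Final position: (5/3,0)
Wall sequence: BTLB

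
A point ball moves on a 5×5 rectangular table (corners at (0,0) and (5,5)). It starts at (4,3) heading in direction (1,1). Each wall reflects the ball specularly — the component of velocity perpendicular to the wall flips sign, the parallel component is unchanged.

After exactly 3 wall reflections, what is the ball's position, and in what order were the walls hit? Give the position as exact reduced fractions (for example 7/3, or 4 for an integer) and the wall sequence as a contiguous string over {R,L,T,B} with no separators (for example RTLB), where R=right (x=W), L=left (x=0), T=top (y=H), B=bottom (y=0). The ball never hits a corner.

Final position: (0,1)
Wall sequence: RTL

1. t=1 → R at (5,4); v=(-1,1)
2. t=1 → T at (4,5); v=(-1,-1)
3. t=4 → L at (0,1); v=(1,-1)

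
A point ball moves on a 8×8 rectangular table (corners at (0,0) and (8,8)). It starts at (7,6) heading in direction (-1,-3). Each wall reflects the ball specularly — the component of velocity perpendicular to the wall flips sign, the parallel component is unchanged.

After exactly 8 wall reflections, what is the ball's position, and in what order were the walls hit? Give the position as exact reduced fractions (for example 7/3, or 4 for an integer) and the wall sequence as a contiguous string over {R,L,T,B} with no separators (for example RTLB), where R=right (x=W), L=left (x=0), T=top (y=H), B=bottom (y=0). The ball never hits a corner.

Final position: (23/3,8)
Wall sequence: BTLBTBRT

1. t=2 → B at (5,0); v=(-1,3)
2. t=8/3 → T at (7/3,8); v=(-1,-3)
3. t=7/3 → L at (0,1); v=(1,-3)
4. t=1/3 → B at (1/3,0); v=(1,3)
5. t=8/3 → T at (3,8); v=(1,-3)
6. t=8/3 → B at (17/3,0); v=(1,3)
7. t=7/3 → R at (8,7); v=(-1,3)
8. t=1/3 → T at (23/3,8); v=(-1,-3)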